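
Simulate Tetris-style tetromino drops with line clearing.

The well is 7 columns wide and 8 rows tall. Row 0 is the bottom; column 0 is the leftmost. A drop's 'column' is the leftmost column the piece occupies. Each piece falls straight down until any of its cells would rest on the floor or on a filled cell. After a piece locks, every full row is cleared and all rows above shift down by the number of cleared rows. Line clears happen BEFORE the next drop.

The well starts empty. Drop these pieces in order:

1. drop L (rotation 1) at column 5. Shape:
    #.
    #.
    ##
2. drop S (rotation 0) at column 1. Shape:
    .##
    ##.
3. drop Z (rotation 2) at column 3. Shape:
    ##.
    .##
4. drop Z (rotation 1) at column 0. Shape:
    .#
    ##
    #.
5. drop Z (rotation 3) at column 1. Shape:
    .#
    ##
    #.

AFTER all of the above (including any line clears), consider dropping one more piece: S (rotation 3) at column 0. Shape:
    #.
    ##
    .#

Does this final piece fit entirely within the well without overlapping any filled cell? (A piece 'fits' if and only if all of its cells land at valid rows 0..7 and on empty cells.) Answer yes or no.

Drop 1: L rot1 at col 5 lands with bottom-row=0; cleared 0 line(s) (total 0); column heights now [0 0 0 0 0 3 1], max=3
Drop 2: S rot0 at col 1 lands with bottom-row=0; cleared 0 line(s) (total 0); column heights now [0 1 2 2 0 3 1], max=3
Drop 3: Z rot2 at col 3 lands with bottom-row=3; cleared 0 line(s) (total 0); column heights now [0 1 2 5 5 4 1], max=5
Drop 4: Z rot1 at col 0 lands with bottom-row=0; cleared 0 line(s) (total 0); column heights now [2 3 2 5 5 4 1], max=5
Drop 5: Z rot3 at col 1 lands with bottom-row=3; cleared 0 line(s) (total 0); column heights now [2 5 6 5 5 4 1], max=6
Test piece S rot3 at col 0 (width 2): heights before test = [2 5 6 5 5 4 1]; fits = True

Answer: yes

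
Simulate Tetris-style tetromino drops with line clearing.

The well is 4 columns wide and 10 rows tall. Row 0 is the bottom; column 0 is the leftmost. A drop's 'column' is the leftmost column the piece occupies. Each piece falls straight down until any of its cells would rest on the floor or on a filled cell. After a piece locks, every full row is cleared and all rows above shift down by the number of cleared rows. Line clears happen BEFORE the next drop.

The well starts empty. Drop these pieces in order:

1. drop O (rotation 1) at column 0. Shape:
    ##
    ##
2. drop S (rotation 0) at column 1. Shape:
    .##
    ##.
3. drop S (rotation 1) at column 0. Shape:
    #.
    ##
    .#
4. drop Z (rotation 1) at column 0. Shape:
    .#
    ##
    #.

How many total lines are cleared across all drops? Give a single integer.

Drop 1: O rot1 at col 0 lands with bottom-row=0; cleared 0 line(s) (total 0); column heights now [2 2 0 0], max=2
Drop 2: S rot0 at col 1 lands with bottom-row=2; cleared 0 line(s) (total 0); column heights now [2 3 4 4], max=4
Drop 3: S rot1 at col 0 lands with bottom-row=3; cleared 0 line(s) (total 0); column heights now [6 5 4 4], max=6
Drop 4: Z rot1 at col 0 lands with bottom-row=6; cleared 0 line(s) (total 0); column heights now [8 9 4 4], max=9

Answer: 0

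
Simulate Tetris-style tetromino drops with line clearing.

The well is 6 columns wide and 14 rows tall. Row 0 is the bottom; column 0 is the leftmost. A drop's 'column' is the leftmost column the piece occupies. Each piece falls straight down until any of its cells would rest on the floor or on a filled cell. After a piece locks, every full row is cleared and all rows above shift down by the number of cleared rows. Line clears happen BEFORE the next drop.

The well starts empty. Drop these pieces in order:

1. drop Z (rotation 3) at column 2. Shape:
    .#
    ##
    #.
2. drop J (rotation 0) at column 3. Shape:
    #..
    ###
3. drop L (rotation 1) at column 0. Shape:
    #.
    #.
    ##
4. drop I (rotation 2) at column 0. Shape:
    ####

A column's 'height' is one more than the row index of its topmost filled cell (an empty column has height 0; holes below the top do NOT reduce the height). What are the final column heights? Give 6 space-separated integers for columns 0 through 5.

Answer: 6 6 6 6 4 4

Derivation:
Drop 1: Z rot3 at col 2 lands with bottom-row=0; cleared 0 line(s) (total 0); column heights now [0 0 2 3 0 0], max=3
Drop 2: J rot0 at col 3 lands with bottom-row=3; cleared 0 line(s) (total 0); column heights now [0 0 2 5 4 4], max=5
Drop 3: L rot1 at col 0 lands with bottom-row=0; cleared 0 line(s) (total 0); column heights now [3 1 2 5 4 4], max=5
Drop 4: I rot2 at col 0 lands with bottom-row=5; cleared 0 line(s) (total 0); column heights now [6 6 6 6 4 4], max=6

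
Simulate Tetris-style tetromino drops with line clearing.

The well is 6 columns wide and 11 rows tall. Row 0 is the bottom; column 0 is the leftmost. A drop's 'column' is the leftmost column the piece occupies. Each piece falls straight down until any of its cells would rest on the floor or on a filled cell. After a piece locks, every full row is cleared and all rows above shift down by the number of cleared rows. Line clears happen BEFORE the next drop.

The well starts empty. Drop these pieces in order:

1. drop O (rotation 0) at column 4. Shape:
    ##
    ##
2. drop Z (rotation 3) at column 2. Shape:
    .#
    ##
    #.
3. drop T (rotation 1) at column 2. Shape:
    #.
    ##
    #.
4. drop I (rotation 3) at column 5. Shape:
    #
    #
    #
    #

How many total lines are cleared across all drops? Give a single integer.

Drop 1: O rot0 at col 4 lands with bottom-row=0; cleared 0 line(s) (total 0); column heights now [0 0 0 0 2 2], max=2
Drop 2: Z rot3 at col 2 lands with bottom-row=0; cleared 0 line(s) (total 0); column heights now [0 0 2 3 2 2], max=3
Drop 3: T rot1 at col 2 lands with bottom-row=2; cleared 0 line(s) (total 0); column heights now [0 0 5 4 2 2], max=5
Drop 4: I rot3 at col 5 lands with bottom-row=2; cleared 0 line(s) (total 0); column heights now [0 0 5 4 2 6], max=6

Answer: 0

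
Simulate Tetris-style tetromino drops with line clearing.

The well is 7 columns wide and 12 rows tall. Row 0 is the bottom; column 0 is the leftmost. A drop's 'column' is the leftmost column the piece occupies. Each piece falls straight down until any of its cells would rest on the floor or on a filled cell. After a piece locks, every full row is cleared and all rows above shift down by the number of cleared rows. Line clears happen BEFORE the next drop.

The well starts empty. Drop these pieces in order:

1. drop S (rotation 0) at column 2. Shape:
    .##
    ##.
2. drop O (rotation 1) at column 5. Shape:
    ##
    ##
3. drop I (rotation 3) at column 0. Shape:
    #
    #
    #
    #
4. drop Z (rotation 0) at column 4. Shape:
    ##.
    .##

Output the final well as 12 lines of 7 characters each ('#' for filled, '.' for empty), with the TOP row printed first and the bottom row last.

Drop 1: S rot0 at col 2 lands with bottom-row=0; cleared 0 line(s) (total 0); column heights now [0 0 1 2 2 0 0], max=2
Drop 2: O rot1 at col 5 lands with bottom-row=0; cleared 0 line(s) (total 0); column heights now [0 0 1 2 2 2 2], max=2
Drop 3: I rot3 at col 0 lands with bottom-row=0; cleared 0 line(s) (total 0); column heights now [4 0 1 2 2 2 2], max=4
Drop 4: Z rot0 at col 4 lands with bottom-row=2; cleared 0 line(s) (total 0); column heights now [4 0 1 2 4 4 3], max=4

Answer: .......
.......
.......
.......
.......
.......
.......
.......
#...##.
#....##
#..####
#.##.##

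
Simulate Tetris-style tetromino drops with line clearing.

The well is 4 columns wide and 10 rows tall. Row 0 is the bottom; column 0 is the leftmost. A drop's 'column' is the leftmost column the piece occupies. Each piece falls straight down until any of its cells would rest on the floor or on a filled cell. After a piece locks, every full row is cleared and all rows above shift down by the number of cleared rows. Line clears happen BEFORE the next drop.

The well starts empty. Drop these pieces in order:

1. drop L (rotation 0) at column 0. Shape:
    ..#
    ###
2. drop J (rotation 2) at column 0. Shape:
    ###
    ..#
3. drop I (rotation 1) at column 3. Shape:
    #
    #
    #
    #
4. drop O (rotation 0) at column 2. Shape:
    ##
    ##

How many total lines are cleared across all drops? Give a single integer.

Drop 1: L rot0 at col 0 lands with bottom-row=0; cleared 0 line(s) (total 0); column heights now [1 1 2 0], max=2
Drop 2: J rot2 at col 0 lands with bottom-row=2; cleared 0 line(s) (total 0); column heights now [4 4 4 0], max=4
Drop 3: I rot1 at col 3 lands with bottom-row=0; cleared 2 line(s) (total 2); column heights now [0 0 2 2], max=2
Drop 4: O rot0 at col 2 lands with bottom-row=2; cleared 0 line(s) (total 2); column heights now [0 0 4 4], max=4

Answer: 2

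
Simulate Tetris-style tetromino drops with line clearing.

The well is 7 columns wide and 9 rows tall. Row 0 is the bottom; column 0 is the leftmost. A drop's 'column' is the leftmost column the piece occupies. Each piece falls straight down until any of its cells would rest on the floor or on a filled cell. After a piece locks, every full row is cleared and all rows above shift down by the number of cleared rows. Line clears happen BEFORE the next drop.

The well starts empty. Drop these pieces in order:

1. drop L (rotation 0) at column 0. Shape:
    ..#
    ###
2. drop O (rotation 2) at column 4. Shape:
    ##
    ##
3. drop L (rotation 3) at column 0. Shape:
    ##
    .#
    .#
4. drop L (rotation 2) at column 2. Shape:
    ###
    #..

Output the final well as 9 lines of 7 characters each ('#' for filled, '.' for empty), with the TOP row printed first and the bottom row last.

Drop 1: L rot0 at col 0 lands with bottom-row=0; cleared 0 line(s) (total 0); column heights now [1 1 2 0 0 0 0], max=2
Drop 2: O rot2 at col 4 lands with bottom-row=0; cleared 0 line(s) (total 0); column heights now [1 1 2 0 2 2 0], max=2
Drop 3: L rot3 at col 0 lands with bottom-row=1; cleared 0 line(s) (total 0); column heights now [4 4 2 0 2 2 0], max=4
Drop 4: L rot2 at col 2 lands with bottom-row=2; cleared 0 line(s) (total 0); column heights now [4 4 4 4 4 2 0], max=4

Answer: .......
.......
.......
.......
.......
#####..
.##....
.##.##.
###.##.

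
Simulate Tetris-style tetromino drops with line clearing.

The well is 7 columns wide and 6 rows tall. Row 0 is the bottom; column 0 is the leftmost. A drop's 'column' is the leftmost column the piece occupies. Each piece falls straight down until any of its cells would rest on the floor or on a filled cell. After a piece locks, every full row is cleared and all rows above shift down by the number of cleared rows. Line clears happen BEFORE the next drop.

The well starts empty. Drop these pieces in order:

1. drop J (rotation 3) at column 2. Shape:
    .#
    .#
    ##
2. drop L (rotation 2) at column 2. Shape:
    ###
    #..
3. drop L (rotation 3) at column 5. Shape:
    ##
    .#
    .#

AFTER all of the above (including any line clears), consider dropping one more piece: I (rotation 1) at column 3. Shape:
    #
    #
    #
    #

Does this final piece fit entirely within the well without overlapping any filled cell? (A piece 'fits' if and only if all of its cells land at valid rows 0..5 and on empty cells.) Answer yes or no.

Drop 1: J rot3 at col 2 lands with bottom-row=0; cleared 0 line(s) (total 0); column heights now [0 0 1 3 0 0 0], max=3
Drop 2: L rot2 at col 2 lands with bottom-row=2; cleared 0 line(s) (total 0); column heights now [0 0 4 4 4 0 0], max=4
Drop 3: L rot3 at col 5 lands with bottom-row=0; cleared 0 line(s) (total 0); column heights now [0 0 4 4 4 3 3], max=4
Test piece I rot1 at col 3 (width 1): heights before test = [0 0 4 4 4 3 3]; fits = False

Answer: no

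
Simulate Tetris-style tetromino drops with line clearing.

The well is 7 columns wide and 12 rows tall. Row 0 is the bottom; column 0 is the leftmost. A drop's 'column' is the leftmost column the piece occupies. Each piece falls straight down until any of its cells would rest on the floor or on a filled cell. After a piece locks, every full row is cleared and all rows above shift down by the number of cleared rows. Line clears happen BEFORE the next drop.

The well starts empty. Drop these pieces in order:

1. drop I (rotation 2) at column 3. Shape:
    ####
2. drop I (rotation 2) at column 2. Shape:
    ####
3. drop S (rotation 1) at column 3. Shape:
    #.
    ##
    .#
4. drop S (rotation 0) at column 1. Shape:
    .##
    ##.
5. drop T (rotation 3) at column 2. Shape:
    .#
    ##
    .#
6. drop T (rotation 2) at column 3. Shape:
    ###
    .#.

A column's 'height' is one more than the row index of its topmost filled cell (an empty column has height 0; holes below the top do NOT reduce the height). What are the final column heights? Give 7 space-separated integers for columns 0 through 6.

Drop 1: I rot2 at col 3 lands with bottom-row=0; cleared 0 line(s) (total 0); column heights now [0 0 0 1 1 1 1], max=1
Drop 2: I rot2 at col 2 lands with bottom-row=1; cleared 0 line(s) (total 0); column heights now [0 0 2 2 2 2 1], max=2
Drop 3: S rot1 at col 3 lands with bottom-row=2; cleared 0 line(s) (total 0); column heights now [0 0 2 5 4 2 1], max=5
Drop 4: S rot0 at col 1 lands with bottom-row=4; cleared 0 line(s) (total 0); column heights now [0 5 6 6 4 2 1], max=6
Drop 5: T rot3 at col 2 lands with bottom-row=6; cleared 0 line(s) (total 0); column heights now [0 5 8 9 4 2 1], max=9
Drop 6: T rot2 at col 3 lands with bottom-row=8; cleared 0 line(s) (total 0); column heights now [0 5 8 10 10 10 1], max=10

Answer: 0 5 8 10 10 10 1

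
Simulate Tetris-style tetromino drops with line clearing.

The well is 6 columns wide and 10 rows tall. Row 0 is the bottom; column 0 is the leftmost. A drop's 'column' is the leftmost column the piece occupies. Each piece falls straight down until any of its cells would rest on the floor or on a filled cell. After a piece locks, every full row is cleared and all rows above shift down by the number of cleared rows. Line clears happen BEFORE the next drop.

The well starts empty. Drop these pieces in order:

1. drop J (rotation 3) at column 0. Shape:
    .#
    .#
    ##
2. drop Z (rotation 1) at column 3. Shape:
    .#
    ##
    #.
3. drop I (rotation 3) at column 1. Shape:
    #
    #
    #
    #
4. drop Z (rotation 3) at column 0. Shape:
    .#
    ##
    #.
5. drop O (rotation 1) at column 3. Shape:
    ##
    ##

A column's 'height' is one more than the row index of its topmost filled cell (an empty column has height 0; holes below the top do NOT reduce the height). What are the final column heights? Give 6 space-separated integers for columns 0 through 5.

Drop 1: J rot3 at col 0 lands with bottom-row=0; cleared 0 line(s) (total 0); column heights now [1 3 0 0 0 0], max=3
Drop 2: Z rot1 at col 3 lands with bottom-row=0; cleared 0 line(s) (total 0); column heights now [1 3 0 2 3 0], max=3
Drop 3: I rot3 at col 1 lands with bottom-row=3; cleared 0 line(s) (total 0); column heights now [1 7 0 2 3 0], max=7
Drop 4: Z rot3 at col 0 lands with bottom-row=6; cleared 0 line(s) (total 0); column heights now [8 9 0 2 3 0], max=9
Drop 5: O rot1 at col 3 lands with bottom-row=3; cleared 0 line(s) (total 0); column heights now [8 9 0 5 5 0], max=9

Answer: 8 9 0 5 5 0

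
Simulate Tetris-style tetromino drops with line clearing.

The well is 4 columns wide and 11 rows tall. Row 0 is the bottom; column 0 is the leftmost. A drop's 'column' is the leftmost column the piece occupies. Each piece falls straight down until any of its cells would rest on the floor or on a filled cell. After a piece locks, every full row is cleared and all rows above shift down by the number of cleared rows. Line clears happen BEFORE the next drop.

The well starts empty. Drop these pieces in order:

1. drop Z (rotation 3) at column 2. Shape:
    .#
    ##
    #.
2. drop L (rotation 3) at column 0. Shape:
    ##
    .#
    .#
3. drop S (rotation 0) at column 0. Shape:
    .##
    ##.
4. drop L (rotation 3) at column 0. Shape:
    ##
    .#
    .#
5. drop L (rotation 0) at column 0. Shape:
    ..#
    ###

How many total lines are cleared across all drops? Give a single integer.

Drop 1: Z rot3 at col 2 lands with bottom-row=0; cleared 0 line(s) (total 0); column heights now [0 0 2 3], max=3
Drop 2: L rot3 at col 0 lands with bottom-row=0; cleared 0 line(s) (total 0); column heights now [3 3 2 3], max=3
Drop 3: S rot0 at col 0 lands with bottom-row=3; cleared 0 line(s) (total 0); column heights now [4 5 5 3], max=5
Drop 4: L rot3 at col 0 lands with bottom-row=5; cleared 0 line(s) (total 0); column heights now [8 8 5 3], max=8
Drop 5: L rot0 at col 0 lands with bottom-row=8; cleared 0 line(s) (total 0); column heights now [9 9 10 3], max=10

Answer: 0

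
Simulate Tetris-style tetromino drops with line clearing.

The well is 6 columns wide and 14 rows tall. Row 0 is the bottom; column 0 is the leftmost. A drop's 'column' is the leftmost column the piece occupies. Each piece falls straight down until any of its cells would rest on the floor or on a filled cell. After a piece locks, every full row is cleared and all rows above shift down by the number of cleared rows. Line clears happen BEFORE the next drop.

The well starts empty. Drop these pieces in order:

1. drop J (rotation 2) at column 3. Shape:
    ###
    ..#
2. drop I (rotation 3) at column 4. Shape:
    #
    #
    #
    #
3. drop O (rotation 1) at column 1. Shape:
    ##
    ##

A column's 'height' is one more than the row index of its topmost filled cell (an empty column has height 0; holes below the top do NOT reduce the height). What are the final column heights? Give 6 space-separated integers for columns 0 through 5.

Drop 1: J rot2 at col 3 lands with bottom-row=0; cleared 0 line(s) (total 0); column heights now [0 0 0 2 2 2], max=2
Drop 2: I rot3 at col 4 lands with bottom-row=2; cleared 0 line(s) (total 0); column heights now [0 0 0 2 6 2], max=6
Drop 3: O rot1 at col 1 lands with bottom-row=0; cleared 0 line(s) (total 0); column heights now [0 2 2 2 6 2], max=6

Answer: 0 2 2 2 6 2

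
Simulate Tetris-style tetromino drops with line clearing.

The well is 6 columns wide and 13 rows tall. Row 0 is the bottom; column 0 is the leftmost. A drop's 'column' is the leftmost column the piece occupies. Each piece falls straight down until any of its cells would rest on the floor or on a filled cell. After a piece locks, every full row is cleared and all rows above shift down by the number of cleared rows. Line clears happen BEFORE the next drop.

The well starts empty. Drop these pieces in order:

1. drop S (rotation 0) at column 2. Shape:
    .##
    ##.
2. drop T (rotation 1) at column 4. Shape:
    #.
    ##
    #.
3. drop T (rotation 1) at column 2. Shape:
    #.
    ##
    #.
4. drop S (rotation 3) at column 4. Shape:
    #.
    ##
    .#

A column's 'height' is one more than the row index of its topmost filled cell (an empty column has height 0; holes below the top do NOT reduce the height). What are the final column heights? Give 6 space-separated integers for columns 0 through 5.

Drop 1: S rot0 at col 2 lands with bottom-row=0; cleared 0 line(s) (total 0); column heights now [0 0 1 2 2 0], max=2
Drop 2: T rot1 at col 4 lands with bottom-row=2; cleared 0 line(s) (total 0); column heights now [0 0 1 2 5 4], max=5
Drop 3: T rot1 at col 2 lands with bottom-row=1; cleared 0 line(s) (total 0); column heights now [0 0 4 3 5 4], max=5
Drop 4: S rot3 at col 4 lands with bottom-row=4; cleared 0 line(s) (total 0); column heights now [0 0 4 3 7 6], max=7

Answer: 0 0 4 3 7 6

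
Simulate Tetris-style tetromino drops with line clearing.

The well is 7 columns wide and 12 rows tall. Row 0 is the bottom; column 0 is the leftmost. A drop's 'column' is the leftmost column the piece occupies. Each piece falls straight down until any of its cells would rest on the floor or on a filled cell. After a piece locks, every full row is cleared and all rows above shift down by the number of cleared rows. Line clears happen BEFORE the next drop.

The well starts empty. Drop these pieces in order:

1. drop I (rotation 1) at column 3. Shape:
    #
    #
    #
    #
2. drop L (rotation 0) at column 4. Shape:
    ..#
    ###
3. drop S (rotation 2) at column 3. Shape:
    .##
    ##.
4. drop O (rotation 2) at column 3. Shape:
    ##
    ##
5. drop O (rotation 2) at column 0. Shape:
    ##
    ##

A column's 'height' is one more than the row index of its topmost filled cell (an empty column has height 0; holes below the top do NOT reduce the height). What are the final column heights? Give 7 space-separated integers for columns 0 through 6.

Answer: 2 2 0 8 8 6 2

Derivation:
Drop 1: I rot1 at col 3 lands with bottom-row=0; cleared 0 line(s) (total 0); column heights now [0 0 0 4 0 0 0], max=4
Drop 2: L rot0 at col 4 lands with bottom-row=0; cleared 0 line(s) (total 0); column heights now [0 0 0 4 1 1 2], max=4
Drop 3: S rot2 at col 3 lands with bottom-row=4; cleared 0 line(s) (total 0); column heights now [0 0 0 5 6 6 2], max=6
Drop 4: O rot2 at col 3 lands with bottom-row=6; cleared 0 line(s) (total 0); column heights now [0 0 0 8 8 6 2], max=8
Drop 5: O rot2 at col 0 lands with bottom-row=0; cleared 0 line(s) (total 0); column heights now [2 2 0 8 8 6 2], max=8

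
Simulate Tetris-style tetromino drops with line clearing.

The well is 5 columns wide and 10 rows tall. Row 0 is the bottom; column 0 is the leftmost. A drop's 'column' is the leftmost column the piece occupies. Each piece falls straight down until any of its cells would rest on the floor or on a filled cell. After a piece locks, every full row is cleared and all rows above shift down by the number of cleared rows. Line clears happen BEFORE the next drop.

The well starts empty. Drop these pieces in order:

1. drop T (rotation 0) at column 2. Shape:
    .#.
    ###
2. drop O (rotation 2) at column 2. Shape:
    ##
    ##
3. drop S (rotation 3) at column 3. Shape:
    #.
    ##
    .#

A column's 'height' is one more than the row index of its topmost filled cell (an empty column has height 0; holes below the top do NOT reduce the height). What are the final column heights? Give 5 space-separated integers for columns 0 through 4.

Drop 1: T rot0 at col 2 lands with bottom-row=0; cleared 0 line(s) (total 0); column heights now [0 0 1 2 1], max=2
Drop 2: O rot2 at col 2 lands with bottom-row=2; cleared 0 line(s) (total 0); column heights now [0 0 4 4 1], max=4
Drop 3: S rot3 at col 3 lands with bottom-row=3; cleared 0 line(s) (total 0); column heights now [0 0 4 6 5], max=6

Answer: 0 0 4 6 5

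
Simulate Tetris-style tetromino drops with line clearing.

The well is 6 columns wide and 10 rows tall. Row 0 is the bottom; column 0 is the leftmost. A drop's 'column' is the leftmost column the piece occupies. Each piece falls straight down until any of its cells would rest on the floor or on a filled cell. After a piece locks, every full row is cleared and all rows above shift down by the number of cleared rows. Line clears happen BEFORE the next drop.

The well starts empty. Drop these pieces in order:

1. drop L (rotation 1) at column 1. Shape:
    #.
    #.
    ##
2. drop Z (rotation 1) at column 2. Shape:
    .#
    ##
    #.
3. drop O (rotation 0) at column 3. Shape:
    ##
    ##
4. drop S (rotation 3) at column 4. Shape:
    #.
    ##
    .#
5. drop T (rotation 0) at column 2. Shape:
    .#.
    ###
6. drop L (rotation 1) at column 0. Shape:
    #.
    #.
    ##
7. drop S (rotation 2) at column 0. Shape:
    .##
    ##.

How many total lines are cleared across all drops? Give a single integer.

Answer: 0

Derivation:
Drop 1: L rot1 at col 1 lands with bottom-row=0; cleared 0 line(s) (total 0); column heights now [0 3 1 0 0 0], max=3
Drop 2: Z rot1 at col 2 lands with bottom-row=1; cleared 0 line(s) (total 0); column heights now [0 3 3 4 0 0], max=4
Drop 3: O rot0 at col 3 lands with bottom-row=4; cleared 0 line(s) (total 0); column heights now [0 3 3 6 6 0], max=6
Drop 4: S rot3 at col 4 lands with bottom-row=5; cleared 0 line(s) (total 0); column heights now [0 3 3 6 8 7], max=8
Drop 5: T rot0 at col 2 lands with bottom-row=8; cleared 0 line(s) (total 0); column heights now [0 3 9 10 9 7], max=10
Drop 6: L rot1 at col 0 lands with bottom-row=3; cleared 0 line(s) (total 0); column heights now [6 4 9 10 9 7], max=10
Drop 7: S rot2 at col 0 lands with bottom-row=8; cleared 0 line(s) (total 0); column heights now [9 10 10 10 9 7], max=10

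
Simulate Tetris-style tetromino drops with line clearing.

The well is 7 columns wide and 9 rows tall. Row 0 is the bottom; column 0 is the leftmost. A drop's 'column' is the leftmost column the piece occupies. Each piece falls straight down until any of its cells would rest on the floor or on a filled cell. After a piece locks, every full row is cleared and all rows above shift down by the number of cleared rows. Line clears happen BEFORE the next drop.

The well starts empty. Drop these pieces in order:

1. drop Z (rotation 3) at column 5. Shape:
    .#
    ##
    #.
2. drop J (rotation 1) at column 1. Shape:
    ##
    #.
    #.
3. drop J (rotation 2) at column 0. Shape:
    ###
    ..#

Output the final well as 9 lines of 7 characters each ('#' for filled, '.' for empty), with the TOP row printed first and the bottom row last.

Answer: .......
.......
.......
.......
###....
..#....
.##...#
.#...##
.#...#.

Derivation:
Drop 1: Z rot3 at col 5 lands with bottom-row=0; cleared 0 line(s) (total 0); column heights now [0 0 0 0 0 2 3], max=3
Drop 2: J rot1 at col 1 lands with bottom-row=0; cleared 0 line(s) (total 0); column heights now [0 3 3 0 0 2 3], max=3
Drop 3: J rot2 at col 0 lands with bottom-row=3; cleared 0 line(s) (total 0); column heights now [5 5 5 0 0 2 3], max=5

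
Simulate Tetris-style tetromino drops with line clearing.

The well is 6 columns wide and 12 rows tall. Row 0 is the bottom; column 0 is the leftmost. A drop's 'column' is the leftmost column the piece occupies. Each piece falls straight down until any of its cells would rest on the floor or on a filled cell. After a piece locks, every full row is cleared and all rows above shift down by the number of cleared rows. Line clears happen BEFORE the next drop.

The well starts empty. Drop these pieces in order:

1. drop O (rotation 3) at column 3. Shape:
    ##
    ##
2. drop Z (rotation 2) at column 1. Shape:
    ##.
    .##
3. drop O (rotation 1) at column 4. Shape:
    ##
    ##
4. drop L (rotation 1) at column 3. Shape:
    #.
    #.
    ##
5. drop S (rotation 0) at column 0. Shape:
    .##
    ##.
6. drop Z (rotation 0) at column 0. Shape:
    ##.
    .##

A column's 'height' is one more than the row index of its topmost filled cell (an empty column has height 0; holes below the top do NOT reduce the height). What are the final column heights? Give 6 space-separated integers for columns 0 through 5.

Answer: 8 8 7 7 5 4

Derivation:
Drop 1: O rot3 at col 3 lands with bottom-row=0; cleared 0 line(s) (total 0); column heights now [0 0 0 2 2 0], max=2
Drop 2: Z rot2 at col 1 lands with bottom-row=2; cleared 0 line(s) (total 0); column heights now [0 4 4 3 2 0], max=4
Drop 3: O rot1 at col 4 lands with bottom-row=2; cleared 0 line(s) (total 0); column heights now [0 4 4 3 4 4], max=4
Drop 4: L rot1 at col 3 lands with bottom-row=4; cleared 0 line(s) (total 0); column heights now [0 4 4 7 5 4], max=7
Drop 5: S rot0 at col 0 lands with bottom-row=4; cleared 0 line(s) (total 0); column heights now [5 6 6 7 5 4], max=7
Drop 6: Z rot0 at col 0 lands with bottom-row=6; cleared 0 line(s) (total 0); column heights now [8 8 7 7 5 4], max=8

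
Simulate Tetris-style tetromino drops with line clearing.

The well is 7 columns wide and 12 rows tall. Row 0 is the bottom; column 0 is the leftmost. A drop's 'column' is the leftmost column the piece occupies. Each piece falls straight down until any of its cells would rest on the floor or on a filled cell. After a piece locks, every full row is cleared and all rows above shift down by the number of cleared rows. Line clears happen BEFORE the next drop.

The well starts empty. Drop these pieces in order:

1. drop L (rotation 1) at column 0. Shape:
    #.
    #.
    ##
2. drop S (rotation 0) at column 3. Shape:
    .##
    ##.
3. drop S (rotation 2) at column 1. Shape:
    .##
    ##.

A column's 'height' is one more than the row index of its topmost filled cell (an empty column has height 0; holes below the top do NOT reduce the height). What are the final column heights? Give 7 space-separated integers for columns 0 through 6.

Answer: 3 2 3 3 2 2 0

Derivation:
Drop 1: L rot1 at col 0 lands with bottom-row=0; cleared 0 line(s) (total 0); column heights now [3 1 0 0 0 0 0], max=3
Drop 2: S rot0 at col 3 lands with bottom-row=0; cleared 0 line(s) (total 0); column heights now [3 1 0 1 2 2 0], max=3
Drop 3: S rot2 at col 1 lands with bottom-row=1; cleared 0 line(s) (total 0); column heights now [3 2 3 3 2 2 0], max=3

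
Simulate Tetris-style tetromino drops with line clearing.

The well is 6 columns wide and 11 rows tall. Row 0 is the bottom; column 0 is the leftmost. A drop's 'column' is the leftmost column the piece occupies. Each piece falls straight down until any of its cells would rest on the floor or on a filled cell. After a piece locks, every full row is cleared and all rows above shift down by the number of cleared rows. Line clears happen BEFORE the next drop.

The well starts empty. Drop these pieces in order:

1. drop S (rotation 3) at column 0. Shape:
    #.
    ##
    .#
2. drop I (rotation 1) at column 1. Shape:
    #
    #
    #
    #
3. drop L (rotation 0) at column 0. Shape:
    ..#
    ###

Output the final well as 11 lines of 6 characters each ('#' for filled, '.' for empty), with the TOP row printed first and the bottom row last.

Answer: ......
......
......
..#...
###...
.#....
.#....
.#....
##....
##....
.#....

Derivation:
Drop 1: S rot3 at col 0 lands with bottom-row=0; cleared 0 line(s) (total 0); column heights now [3 2 0 0 0 0], max=3
Drop 2: I rot1 at col 1 lands with bottom-row=2; cleared 0 line(s) (total 0); column heights now [3 6 0 0 0 0], max=6
Drop 3: L rot0 at col 0 lands with bottom-row=6; cleared 0 line(s) (total 0); column heights now [7 7 8 0 0 0], max=8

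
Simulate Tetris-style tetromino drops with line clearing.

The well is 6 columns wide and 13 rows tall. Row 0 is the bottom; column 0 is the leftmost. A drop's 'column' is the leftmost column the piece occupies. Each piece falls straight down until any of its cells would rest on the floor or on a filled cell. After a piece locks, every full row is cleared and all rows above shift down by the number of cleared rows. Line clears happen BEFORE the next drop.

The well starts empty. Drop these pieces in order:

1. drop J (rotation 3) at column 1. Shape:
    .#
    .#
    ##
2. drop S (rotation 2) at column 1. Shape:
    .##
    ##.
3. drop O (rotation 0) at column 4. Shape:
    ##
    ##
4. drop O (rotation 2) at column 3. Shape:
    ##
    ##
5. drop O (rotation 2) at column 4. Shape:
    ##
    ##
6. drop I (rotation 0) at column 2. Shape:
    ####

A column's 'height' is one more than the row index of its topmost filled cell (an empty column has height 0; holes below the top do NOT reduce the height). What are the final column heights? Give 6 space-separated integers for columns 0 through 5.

Drop 1: J rot3 at col 1 lands with bottom-row=0; cleared 0 line(s) (total 0); column heights now [0 1 3 0 0 0], max=3
Drop 2: S rot2 at col 1 lands with bottom-row=3; cleared 0 line(s) (total 0); column heights now [0 4 5 5 0 0], max=5
Drop 3: O rot0 at col 4 lands with bottom-row=0; cleared 0 line(s) (total 0); column heights now [0 4 5 5 2 2], max=5
Drop 4: O rot2 at col 3 lands with bottom-row=5; cleared 0 line(s) (total 0); column heights now [0 4 5 7 7 2], max=7
Drop 5: O rot2 at col 4 lands with bottom-row=7; cleared 0 line(s) (total 0); column heights now [0 4 5 7 9 9], max=9
Drop 6: I rot0 at col 2 lands with bottom-row=9; cleared 0 line(s) (total 0); column heights now [0 4 10 10 10 10], max=10

Answer: 0 4 10 10 10 10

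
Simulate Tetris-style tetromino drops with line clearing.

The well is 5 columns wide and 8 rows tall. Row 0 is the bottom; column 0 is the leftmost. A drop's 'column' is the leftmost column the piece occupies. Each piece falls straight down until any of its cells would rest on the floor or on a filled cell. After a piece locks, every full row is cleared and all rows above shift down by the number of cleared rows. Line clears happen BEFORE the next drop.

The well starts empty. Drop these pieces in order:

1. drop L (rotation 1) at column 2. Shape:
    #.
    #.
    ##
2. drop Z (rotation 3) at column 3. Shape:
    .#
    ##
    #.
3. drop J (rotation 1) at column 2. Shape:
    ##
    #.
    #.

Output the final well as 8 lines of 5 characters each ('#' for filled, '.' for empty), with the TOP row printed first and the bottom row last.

Answer: .....
.....
..##.
..#..
..#.#
..###
..##.
..##.

Derivation:
Drop 1: L rot1 at col 2 lands with bottom-row=0; cleared 0 line(s) (total 0); column heights now [0 0 3 1 0], max=3
Drop 2: Z rot3 at col 3 lands with bottom-row=1; cleared 0 line(s) (total 0); column heights now [0 0 3 3 4], max=4
Drop 3: J rot1 at col 2 lands with bottom-row=3; cleared 0 line(s) (total 0); column heights now [0 0 6 6 4], max=6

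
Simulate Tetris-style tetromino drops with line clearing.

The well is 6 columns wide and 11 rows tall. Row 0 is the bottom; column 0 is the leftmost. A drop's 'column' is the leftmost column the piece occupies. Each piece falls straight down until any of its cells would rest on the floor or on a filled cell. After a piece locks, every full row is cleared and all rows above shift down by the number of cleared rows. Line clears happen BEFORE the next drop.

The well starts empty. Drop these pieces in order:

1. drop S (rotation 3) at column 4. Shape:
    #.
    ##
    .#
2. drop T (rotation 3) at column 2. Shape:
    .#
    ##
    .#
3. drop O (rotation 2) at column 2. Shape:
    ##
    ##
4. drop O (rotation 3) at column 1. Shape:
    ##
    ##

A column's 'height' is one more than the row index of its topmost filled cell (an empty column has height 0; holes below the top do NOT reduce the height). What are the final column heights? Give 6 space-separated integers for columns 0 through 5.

Answer: 0 7 7 5 3 2

Derivation:
Drop 1: S rot3 at col 4 lands with bottom-row=0; cleared 0 line(s) (total 0); column heights now [0 0 0 0 3 2], max=3
Drop 2: T rot3 at col 2 lands with bottom-row=0; cleared 0 line(s) (total 0); column heights now [0 0 2 3 3 2], max=3
Drop 3: O rot2 at col 2 lands with bottom-row=3; cleared 0 line(s) (total 0); column heights now [0 0 5 5 3 2], max=5
Drop 4: O rot3 at col 1 lands with bottom-row=5; cleared 0 line(s) (total 0); column heights now [0 7 7 5 3 2], max=7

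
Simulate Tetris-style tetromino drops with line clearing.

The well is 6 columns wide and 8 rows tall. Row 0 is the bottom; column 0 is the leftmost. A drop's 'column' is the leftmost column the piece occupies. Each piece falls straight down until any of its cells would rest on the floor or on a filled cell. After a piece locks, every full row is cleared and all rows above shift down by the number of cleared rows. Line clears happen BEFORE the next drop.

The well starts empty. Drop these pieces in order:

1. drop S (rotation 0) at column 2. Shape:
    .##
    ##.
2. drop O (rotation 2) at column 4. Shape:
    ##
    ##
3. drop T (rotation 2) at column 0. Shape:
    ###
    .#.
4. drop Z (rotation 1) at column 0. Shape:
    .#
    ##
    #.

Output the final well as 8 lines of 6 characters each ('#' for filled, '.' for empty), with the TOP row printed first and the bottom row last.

Answer: ......
......
......
.#....
##..##
#...##
#####.
.###..

Derivation:
Drop 1: S rot0 at col 2 lands with bottom-row=0; cleared 0 line(s) (total 0); column heights now [0 0 1 2 2 0], max=2
Drop 2: O rot2 at col 4 lands with bottom-row=2; cleared 0 line(s) (total 0); column heights now [0 0 1 2 4 4], max=4
Drop 3: T rot2 at col 0 lands with bottom-row=0; cleared 0 line(s) (total 0); column heights now [2 2 2 2 4 4], max=4
Drop 4: Z rot1 at col 0 lands with bottom-row=2; cleared 0 line(s) (total 0); column heights now [4 5 2 2 4 4], max=5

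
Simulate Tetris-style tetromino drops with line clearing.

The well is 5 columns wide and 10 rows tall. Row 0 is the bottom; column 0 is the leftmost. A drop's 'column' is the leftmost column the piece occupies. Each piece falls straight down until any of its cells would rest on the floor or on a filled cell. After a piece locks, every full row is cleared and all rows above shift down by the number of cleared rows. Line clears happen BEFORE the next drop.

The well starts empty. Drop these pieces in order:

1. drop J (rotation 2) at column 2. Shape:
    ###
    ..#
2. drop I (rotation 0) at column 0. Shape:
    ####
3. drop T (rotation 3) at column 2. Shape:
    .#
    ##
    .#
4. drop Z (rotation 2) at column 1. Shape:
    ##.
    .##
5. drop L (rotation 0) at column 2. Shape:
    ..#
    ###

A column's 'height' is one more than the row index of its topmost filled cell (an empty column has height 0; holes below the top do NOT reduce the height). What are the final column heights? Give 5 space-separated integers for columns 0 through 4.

Answer: 3 8 9 9 10

Derivation:
Drop 1: J rot2 at col 2 lands with bottom-row=0; cleared 0 line(s) (total 0); column heights now [0 0 2 2 2], max=2
Drop 2: I rot0 at col 0 lands with bottom-row=2; cleared 0 line(s) (total 0); column heights now [3 3 3 3 2], max=3
Drop 3: T rot3 at col 2 lands with bottom-row=3; cleared 0 line(s) (total 0); column heights now [3 3 5 6 2], max=6
Drop 4: Z rot2 at col 1 lands with bottom-row=6; cleared 0 line(s) (total 0); column heights now [3 8 8 7 2], max=8
Drop 5: L rot0 at col 2 lands with bottom-row=8; cleared 0 line(s) (total 0); column heights now [3 8 9 9 10], max=10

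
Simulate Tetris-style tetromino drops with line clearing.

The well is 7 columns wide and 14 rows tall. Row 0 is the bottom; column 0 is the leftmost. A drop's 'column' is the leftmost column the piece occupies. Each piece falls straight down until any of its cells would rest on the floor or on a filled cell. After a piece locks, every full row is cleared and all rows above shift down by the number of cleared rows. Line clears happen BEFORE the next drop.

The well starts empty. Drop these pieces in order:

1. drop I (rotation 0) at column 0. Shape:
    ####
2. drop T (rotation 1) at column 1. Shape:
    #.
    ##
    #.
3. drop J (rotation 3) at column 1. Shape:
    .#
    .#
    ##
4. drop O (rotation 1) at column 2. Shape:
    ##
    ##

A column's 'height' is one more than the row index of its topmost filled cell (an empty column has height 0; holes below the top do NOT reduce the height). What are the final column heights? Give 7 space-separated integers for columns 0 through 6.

Answer: 1 5 9 9 0 0 0

Derivation:
Drop 1: I rot0 at col 0 lands with bottom-row=0; cleared 0 line(s) (total 0); column heights now [1 1 1 1 0 0 0], max=1
Drop 2: T rot1 at col 1 lands with bottom-row=1; cleared 0 line(s) (total 0); column heights now [1 4 3 1 0 0 0], max=4
Drop 3: J rot3 at col 1 lands with bottom-row=4; cleared 0 line(s) (total 0); column heights now [1 5 7 1 0 0 0], max=7
Drop 4: O rot1 at col 2 lands with bottom-row=7; cleared 0 line(s) (total 0); column heights now [1 5 9 9 0 0 0], max=9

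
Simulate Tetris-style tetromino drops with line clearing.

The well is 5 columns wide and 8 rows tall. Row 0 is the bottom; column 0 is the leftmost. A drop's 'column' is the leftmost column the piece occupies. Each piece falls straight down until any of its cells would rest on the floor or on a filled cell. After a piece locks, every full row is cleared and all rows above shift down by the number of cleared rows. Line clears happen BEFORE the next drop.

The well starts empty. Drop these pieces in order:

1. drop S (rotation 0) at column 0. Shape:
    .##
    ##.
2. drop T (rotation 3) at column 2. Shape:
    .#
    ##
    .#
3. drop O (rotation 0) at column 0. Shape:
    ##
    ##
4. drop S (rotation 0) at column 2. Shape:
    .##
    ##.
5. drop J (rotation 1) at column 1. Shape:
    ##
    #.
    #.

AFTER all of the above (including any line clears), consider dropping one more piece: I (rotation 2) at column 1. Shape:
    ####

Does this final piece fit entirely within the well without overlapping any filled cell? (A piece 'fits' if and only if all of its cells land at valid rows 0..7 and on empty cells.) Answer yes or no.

Drop 1: S rot0 at col 0 lands with bottom-row=0; cleared 0 line(s) (total 0); column heights now [1 2 2 0 0], max=2
Drop 2: T rot3 at col 2 lands with bottom-row=1; cleared 0 line(s) (total 0); column heights now [1 2 3 4 0], max=4
Drop 3: O rot0 at col 0 lands with bottom-row=2; cleared 0 line(s) (total 0); column heights now [4 4 3 4 0], max=4
Drop 4: S rot0 at col 2 lands with bottom-row=4; cleared 0 line(s) (total 0); column heights now [4 4 5 6 6], max=6
Drop 5: J rot1 at col 1 lands with bottom-row=4; cleared 0 line(s) (total 0); column heights now [4 7 7 6 6], max=7
Test piece I rot2 at col 1 (width 4): heights before test = [4 7 7 6 6]; fits = True

Answer: yes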